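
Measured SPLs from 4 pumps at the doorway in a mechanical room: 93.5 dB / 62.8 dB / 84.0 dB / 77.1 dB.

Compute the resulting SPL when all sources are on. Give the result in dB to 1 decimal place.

Converting to relative power and adding: 10^(93.5/10) + 10^(62.8/10) + 10^(84.0/10) + 10^(77.1/10) = 2.543e+09.
L_total = 10·log₁₀(2.543e+09) = 94.1 dB.

94.1 dB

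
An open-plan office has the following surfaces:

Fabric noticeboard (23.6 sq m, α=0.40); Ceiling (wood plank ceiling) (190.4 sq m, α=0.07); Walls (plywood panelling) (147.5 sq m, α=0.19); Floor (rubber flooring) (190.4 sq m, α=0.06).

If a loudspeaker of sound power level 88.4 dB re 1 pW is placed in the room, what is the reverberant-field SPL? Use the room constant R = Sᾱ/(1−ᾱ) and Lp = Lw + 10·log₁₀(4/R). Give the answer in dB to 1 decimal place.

76.0 dB

A = 62.217 sabins; S = 551.9 sq m.
ᾱ = 62.217/551.9 = 0.1127; R = Sᾱ/(1−ᾱ) = 62.217/(1−0.1127) = 70.119 sq m.
Lp = Lw + 10 log₁₀(4/R) = 88.4 -12.44 = 76.0 dB.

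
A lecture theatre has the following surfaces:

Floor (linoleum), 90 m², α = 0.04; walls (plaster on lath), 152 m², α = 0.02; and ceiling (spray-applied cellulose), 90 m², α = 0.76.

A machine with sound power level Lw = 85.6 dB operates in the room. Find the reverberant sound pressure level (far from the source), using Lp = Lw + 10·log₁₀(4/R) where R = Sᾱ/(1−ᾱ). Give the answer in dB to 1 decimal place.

Σ(Sᵢαᵢ) = 90×0.04 + 152×0.02 + 90×0.76 = 75.040; total area S = 332.0 m².
ᾱ = 0.2260, so room constant R = A/(1−ᾱ) = 96.951 m².
Lp = Lw + 10 log₁₀(4/R) = 85.6 -13.84 = 71.8 dB.

71.8 dB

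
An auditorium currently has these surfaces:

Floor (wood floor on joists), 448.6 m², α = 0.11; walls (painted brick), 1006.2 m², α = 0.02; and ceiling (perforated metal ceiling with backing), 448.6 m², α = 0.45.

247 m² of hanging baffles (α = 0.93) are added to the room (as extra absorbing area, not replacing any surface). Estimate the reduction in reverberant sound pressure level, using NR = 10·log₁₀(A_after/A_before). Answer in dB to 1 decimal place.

Summing Sᵢαᵢ: 49.346 + 20.124 + 201.870 → A_before = 271.340 sabins.
Treatment contributes 247·0.93 = 229.710 sabins.
A_after = 271.340 + 229.710 = 501.050 sabins.
NR = 10·log₁₀(501.050/271.340) = 2.7 dB.

2.7 dB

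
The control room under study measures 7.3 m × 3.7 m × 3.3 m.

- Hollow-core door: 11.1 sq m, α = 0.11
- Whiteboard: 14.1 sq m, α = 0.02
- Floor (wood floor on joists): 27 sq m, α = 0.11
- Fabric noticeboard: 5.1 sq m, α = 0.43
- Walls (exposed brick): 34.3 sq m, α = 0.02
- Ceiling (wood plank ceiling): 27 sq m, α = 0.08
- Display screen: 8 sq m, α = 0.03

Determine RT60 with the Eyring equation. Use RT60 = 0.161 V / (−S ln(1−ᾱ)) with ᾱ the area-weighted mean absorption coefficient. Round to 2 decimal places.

S = Σ Sᵢ = 126.6 sq m.
Σ(Sᵢαᵢ) = 11.1×0.11 + 14.1×0.02 + 27×0.11 + 5.1×0.43 + 34.3×0.02 + 27×0.08 + 8×0.03 = 9.752.
ᾱ = 9.752 / 126.6 = 0.0770.
−S·ln(1−ᾱ) = −126.6 × ln(1 − 0.0770) = 10.144.
V = 7.3 × 3.7 × 3.3 = 89.133 m³.
T = 0.161·V/[−S·ln(1−ᾱ)] = 0.161·89.133/10.144 = 1.41 s.

1.41 s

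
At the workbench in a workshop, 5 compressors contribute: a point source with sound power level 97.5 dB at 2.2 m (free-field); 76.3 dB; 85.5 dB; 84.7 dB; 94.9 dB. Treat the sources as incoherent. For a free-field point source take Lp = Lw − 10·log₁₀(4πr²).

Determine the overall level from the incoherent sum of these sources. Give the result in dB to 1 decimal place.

Source at 2.2 m: Lp = 97.5 − 10·log₁₀(4π·2.2²) = 97.5 − 10·log₁₀(60.821) = 79.7 dB.
Σ 10^(Lᵢ/10) = 3.876e+09.
Combined level = 10 log₁₀(3.876e+09) = 95.9 dB.

95.9 dB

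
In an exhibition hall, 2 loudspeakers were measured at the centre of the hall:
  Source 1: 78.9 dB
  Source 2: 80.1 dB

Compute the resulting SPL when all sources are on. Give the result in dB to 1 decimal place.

82.6 dB

Σ 10^(Lᵢ/10) = 1.8e+08.
Combined level = 10 log₁₀(1.8e+08) = 82.6 dB.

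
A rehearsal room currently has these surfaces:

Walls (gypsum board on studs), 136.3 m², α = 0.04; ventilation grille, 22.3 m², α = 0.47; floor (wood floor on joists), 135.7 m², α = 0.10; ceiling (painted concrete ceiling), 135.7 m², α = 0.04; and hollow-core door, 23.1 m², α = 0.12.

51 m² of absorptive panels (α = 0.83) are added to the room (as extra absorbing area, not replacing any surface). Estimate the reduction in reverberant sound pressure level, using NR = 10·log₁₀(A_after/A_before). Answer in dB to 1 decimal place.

3.3 dB

A_before = Σ Sᵢαᵢ = 136.3·0.04 + 22.3·0.47 + 135.7·0.10 + 135.7·0.04 + 23.1·0.12 = 37.703 sabins.
Treatment contributes 51·0.83 = 42.330 sabins.
A_after = 37.703 + 42.330 = 80.033 sabins.
NR = 10·log₁₀(80.033/37.703) = 3.3 dB.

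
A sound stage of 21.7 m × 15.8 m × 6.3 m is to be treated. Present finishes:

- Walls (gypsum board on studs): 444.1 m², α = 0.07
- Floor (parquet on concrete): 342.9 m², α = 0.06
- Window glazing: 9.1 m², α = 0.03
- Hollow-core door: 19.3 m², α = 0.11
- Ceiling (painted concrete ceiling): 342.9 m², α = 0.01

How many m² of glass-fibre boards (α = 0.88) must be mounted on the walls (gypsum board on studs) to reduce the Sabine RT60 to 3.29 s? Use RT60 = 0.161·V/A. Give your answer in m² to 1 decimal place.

Summing Sᵢαᵢ: 31.087 + 20.574 + 0.273 + 2.123 + 3.429 → A₁ = 57.486 sabins.
Required A₂ = 0.161·2160.018/3.29 = 105.703 sabins.
ΔA needed = 105.703 − 57.486 = 48.217 sabins.
Net gain per m²: Δα = 0.88 − 0.07 = 0.81.
Panel area = 48.217 / 0.81 = 59.5 m².

59.5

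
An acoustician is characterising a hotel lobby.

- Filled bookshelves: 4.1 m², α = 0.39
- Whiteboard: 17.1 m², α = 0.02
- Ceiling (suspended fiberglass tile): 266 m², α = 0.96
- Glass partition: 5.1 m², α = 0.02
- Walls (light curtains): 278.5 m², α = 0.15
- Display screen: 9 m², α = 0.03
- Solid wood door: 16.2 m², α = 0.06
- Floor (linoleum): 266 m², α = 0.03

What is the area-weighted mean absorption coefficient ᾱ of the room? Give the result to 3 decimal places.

Total surface area S = 862.0 m².
Σ(Sᵢαᵢ) = 4.1*0.39 + 17.1*0.02 + 266*0.96 + 5.1*0.02 + 278.5*0.15 + 9*0.03 + 16.2*0.06 + 266*0.03 = 308.400.
ᾱ = 308.400 / 862.0 = 0.358.

0.358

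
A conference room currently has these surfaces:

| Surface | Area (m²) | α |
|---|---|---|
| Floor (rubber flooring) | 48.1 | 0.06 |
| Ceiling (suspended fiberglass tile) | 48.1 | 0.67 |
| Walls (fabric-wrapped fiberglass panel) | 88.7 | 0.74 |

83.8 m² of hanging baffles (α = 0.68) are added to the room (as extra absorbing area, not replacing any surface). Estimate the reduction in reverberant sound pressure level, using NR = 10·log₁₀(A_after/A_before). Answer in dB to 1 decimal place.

Summing Sᵢαᵢ: 2.886 + 32.227 + 65.638 → A_before = 100.751 sabins.
Added absorption = 83.8 × 0.68 = 56.984 sabins.
A_after = 100.751 + 56.984 = 157.735 sabins.
NR = 10·log₁₀(157.735/100.751) = 1.9 dB.

1.9 dB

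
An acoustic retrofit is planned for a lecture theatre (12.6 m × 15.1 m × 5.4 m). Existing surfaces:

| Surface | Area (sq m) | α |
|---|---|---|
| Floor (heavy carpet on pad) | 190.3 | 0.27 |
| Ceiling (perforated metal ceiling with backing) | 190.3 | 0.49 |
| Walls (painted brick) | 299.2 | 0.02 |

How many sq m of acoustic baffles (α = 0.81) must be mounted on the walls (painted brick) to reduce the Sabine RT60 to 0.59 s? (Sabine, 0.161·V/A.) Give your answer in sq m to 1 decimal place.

164.2

Equivalent absorption area: A₁ = 190.3*0.27 + 190.3*0.49 + 299.2*0.02 = 150.612 sq m.
Required A₂ = 0.161·1027.404/0.59 = 280.359 sabins.
Absorption to add: 280.359 − 150.612 = 129.747 sabins.
Net gain per sq m: Δα = 0.81 − 0.02 = 0.79.
Panel area = 129.747 / 0.79 = 164.2 sq m.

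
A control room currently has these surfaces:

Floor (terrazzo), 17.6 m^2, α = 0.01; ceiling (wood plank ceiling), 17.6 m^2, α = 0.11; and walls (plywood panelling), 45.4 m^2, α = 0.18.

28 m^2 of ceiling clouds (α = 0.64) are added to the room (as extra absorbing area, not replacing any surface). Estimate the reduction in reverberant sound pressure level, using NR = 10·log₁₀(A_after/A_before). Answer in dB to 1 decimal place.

Summing Sᵢαᵢ: 0.176 + 1.936 + 8.172 → A_before = 10.284 sabins.
Added absorption = 28 × 0.64 = 17.920 sabins.
New total A_after = 28.204 sabins.
Reduction = 10 log₁₀(A_after/A_before) = 10 log₁₀(2.7425) = 4.4 dB.

4.4 dB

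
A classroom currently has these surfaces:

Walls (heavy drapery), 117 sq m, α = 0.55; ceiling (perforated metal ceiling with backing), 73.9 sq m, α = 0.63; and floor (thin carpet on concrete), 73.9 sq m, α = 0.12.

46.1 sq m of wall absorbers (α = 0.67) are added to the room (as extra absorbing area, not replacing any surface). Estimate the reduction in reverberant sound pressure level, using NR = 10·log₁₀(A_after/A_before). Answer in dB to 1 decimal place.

Total absorption A_before = 117*0.55 + 73.9*0.63 + 73.9*0.12
  = 64.350 + 46.557 + 8.868 = 119.775 sq m sabins.
Treatment contributes 46.1·0.67 = 30.887 sabins.
A_after = 119.775 + 30.887 = 150.662 sabins.
Reduction = 10 log₁₀(A_after/A_before) = 10 log₁₀(1.2579) = 1.0 dB.

1.0 dB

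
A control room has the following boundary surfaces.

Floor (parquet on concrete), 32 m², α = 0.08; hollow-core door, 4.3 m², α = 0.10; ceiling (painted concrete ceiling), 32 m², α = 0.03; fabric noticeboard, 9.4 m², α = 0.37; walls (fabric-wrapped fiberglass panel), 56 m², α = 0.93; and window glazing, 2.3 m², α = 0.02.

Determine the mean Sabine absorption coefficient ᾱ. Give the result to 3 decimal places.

0.438

S = Σ Sᵢ = 32 + 4.3 + 32 + 9.4 + 56 + 2.3 = 136.0 m².
Σ(Sᵢαᵢ) = 32·0.08 + 4.3·0.10 + 32·0.03 + 9.4·0.37 + 56·0.93 + 2.3·0.02 = 59.554.
ᾱ = A/S = 0.438.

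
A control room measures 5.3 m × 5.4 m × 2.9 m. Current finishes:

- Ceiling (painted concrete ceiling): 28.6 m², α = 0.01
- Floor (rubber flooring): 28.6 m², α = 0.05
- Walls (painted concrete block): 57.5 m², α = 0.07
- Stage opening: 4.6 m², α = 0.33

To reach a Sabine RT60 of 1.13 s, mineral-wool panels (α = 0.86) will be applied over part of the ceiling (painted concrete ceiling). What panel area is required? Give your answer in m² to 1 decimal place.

A₁ = Σ Sᵢαᵢ = 28.6·0.01 + 28.6·0.05 + 57.5·0.07 + 4.6·0.33 = 7.259 sabins.
V = 82.998 m³. Target absorption A₂ = 0.161 × 82.998 / 1.13 = 11.825 sabins.
ΔA needed = 11.825 − 7.259 = 4.566 sabins.
Net gain per m²: Δα = 0.86 − 0.01 = 0.85.
Panel area = 4.566 / 0.85 = 5.4 m².

5.4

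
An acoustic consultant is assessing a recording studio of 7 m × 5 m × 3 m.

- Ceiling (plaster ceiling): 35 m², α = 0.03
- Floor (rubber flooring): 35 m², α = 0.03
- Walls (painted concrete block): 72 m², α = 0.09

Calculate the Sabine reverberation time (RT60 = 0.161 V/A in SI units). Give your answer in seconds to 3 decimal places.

A = Σ Sᵢαᵢ = 35*0.03 + 35*0.03 + 72*0.09 = 8.580 sabins.
Room volume: 105 m³.
T = 0.161 V/A = 0.161·105/8.580 = 1.970 s.

1.970 s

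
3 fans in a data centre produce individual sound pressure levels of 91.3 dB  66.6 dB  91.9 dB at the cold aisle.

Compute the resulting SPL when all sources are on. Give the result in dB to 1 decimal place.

94.6 dB

Converting to relative power and adding: 10^(91.3/10) + 10^(66.6/10) + 10^(91.9/10) = 2.902e+09.
Combined level = 10 log₁₀(2.902e+09) = 94.6 dB.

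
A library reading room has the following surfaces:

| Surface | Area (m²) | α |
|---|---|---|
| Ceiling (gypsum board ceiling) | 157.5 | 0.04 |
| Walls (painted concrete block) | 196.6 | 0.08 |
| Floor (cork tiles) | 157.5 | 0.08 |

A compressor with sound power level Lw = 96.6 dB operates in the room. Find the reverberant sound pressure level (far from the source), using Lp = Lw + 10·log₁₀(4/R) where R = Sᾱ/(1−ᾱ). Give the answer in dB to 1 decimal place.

A = 34.628 sabins; S = 511.6 m².
ᾱ = 34.628/511.6 = 0.0677; R = Sᾱ/(1−ᾱ) = 34.628/(1−0.0677) = 37.143 m².
Lp = Lw + 10 log₁₀(4/R) = 96.6 -9.68 = 86.9 dB.

86.9 dB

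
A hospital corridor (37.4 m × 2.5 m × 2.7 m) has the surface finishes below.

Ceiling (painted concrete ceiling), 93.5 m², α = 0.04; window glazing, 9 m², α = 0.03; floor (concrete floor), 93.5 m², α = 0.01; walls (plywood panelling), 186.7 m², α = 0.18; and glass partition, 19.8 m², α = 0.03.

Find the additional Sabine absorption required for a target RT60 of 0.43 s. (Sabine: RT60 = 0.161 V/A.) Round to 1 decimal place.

Equivalent absorption area: A₁ = 93.5·0.04 + 9·0.03 + 93.5·0.01 + 186.7·0.18 + 19.8·0.03 = 39.145 m².
V = 252.45 m³. Required absorption A₂ = 0.161 × 252.45 / 0.43 = 94.522 sabins.
Additional absorption ΔA = 94.522 − 39.145 = 55.4 sabins.

55.4 sabins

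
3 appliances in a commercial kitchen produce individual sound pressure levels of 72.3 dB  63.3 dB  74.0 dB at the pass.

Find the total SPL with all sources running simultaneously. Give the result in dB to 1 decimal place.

Σ 10^(Lᵢ/10) = 4.424e+07.
Combined level = 10 log₁₀(4.424e+07) = 76.5 dB.

76.5 dB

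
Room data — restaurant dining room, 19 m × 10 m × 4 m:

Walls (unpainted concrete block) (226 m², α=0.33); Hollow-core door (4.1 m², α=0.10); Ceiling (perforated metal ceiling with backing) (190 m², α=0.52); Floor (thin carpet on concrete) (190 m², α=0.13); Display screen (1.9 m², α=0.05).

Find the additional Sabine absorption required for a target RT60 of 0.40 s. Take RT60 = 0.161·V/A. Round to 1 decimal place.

107.3 sabins

A₁ = Σ Sᵢαᵢ = 226×0.33 + 4.1×0.10 + 190×0.52 + 190×0.13 + 1.9×0.05 = 198.585 sabins.
Target A₂ = 0.161·760/0.40 = 305.900 sabins (V = 760 m³).
ΔA = A₂ − A₁ = 305.900 − 198.585 = 107.3 sabins.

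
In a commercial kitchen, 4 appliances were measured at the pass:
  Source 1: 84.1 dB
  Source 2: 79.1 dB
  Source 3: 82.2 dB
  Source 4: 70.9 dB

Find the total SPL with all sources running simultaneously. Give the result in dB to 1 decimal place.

Σ 10^(Lᵢ/10) = 5.166e+08.
L_total = 10·log₁₀(5.166e+08) = 87.1 dB.

87.1 dB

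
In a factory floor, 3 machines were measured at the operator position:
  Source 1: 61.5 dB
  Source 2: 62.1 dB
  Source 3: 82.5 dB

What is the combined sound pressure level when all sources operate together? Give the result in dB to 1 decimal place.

82.6 dB

Σ 10^(Lᵢ/10) = 1.809e+08.
L_total = 10·log₁₀(1.809e+08) = 82.6 dB.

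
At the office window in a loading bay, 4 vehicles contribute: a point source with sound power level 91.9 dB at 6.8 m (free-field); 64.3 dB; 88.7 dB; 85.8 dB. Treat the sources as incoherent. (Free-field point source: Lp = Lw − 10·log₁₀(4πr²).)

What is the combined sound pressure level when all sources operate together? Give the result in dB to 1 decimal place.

90.5 dB

Source at 6.8 m: Lp = 91.9 − 10·log₁₀(4π·6.8²) = 91.9 − 10·log₁₀(581.069) = 64.3 dB.
Converting to relative power and adding: 10^(64.3/10) + 10^(64.3/10) + 10^(88.7/10) + 10^(85.8/10) = 1.127e+09.
Combined level = 10 log₁₀(1.127e+09) = 90.5 dB.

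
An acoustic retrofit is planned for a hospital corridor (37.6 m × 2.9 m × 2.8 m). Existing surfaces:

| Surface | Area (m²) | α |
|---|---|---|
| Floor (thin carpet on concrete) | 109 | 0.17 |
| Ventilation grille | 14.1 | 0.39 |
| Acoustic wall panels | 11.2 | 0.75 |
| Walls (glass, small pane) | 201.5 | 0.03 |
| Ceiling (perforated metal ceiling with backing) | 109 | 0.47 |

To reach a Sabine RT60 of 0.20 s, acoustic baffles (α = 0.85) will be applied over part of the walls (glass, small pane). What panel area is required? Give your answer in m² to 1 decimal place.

Total absorption A₁ = 109×0.17 + 14.1×0.39 + 11.2×0.75 + 201.5×0.03 + 109×0.47
  = 18.530 + 5.499 + 8.400 + 6.045 + 51.230 = 89.704 m² sabins.
Required A₂ = 0.161·305.312/0.20 = 245.776 sabins.
ΔA needed = 245.776 − 89.704 = 156.072 sabins.
Net gain per m²: Δα = 0.85 − 0.03 = 0.82.
Area = ΔA/Δα = 156.072/0.82 = 190.3 m².

190.3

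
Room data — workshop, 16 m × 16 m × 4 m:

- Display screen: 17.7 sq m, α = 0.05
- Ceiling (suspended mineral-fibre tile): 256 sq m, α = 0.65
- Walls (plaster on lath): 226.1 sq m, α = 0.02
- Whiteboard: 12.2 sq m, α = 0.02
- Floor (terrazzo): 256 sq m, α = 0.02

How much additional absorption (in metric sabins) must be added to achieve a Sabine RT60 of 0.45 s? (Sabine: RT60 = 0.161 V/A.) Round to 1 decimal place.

Equivalent absorption area: A₁ = 17.7·0.05 + 256·0.65 + 226.1·0.02 + 12.2·0.02 + 256·0.02 = 177.171 sq m.
Target A₂ = 0.161·1024/0.45 = 366.364 sabins (V = 1024 m³).
Additional absorption ΔA = 366.364 − 177.171 = 189.2 sabins.

189.2 sabins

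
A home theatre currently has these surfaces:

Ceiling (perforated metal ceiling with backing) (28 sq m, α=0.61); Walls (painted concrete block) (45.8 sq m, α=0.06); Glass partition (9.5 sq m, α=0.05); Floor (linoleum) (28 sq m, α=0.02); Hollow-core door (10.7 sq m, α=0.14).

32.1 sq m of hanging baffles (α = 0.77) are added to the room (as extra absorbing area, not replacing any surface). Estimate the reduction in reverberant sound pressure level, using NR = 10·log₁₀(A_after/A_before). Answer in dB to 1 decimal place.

Summing Sᵢαᵢ: 17.080 + 2.748 + 0.475 + 0.560 + 1.498 → A_before = 22.361 sabins.
Added absorption = 32.1 × 0.77 = 24.717 sabins.
New total A_after = 47.078 sabins.
NR = 10·log₁₀(47.078/22.361) = 3.2 dB.

3.2 dB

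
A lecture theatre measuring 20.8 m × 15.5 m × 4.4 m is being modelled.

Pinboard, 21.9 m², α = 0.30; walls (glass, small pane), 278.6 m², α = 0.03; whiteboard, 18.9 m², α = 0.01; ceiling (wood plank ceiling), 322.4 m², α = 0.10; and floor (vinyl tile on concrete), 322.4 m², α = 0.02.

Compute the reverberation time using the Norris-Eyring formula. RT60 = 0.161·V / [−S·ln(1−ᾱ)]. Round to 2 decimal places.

Total surface area S = 21.9 + 278.6 + 18.9 + 322.4 + 322.4 = 964.2 m².
Absorption A = 21.9·0.30 + 278.6·0.03 + 18.9·0.01 + 322.4·0.10 + 322.4·0.02 = 53.805 sabins.
ᾱ = 53.805 / 964.2 = 0.0558.
−S·ln(1−ᾱ) = −964.2 × ln(1 − 0.0558) = 55.362.
V = 20.8 × 15.5 × 4.4 = 1418.56 m³.
T = 0.161·V/[−S·ln(1−ᾱ)] = 0.161·1418.56/55.362 = 4.13 s.

4.13 s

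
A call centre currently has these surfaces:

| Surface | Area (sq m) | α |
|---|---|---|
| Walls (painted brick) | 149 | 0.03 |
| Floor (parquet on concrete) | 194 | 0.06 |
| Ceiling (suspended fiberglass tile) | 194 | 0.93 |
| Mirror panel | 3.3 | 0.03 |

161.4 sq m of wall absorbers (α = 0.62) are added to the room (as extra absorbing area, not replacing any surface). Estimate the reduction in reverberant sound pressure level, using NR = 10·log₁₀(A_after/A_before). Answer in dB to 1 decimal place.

Equivalent absorption area: A_before = 149×0.03 + 194×0.06 + 194×0.93 + 3.3×0.03 = 196.629 sq m.
Treatment contributes 161.4·0.62 = 100.068 sabins.
A_after = 196.629 + 100.068 = 296.697 sabins.
NR = 10·log₁₀(296.697/196.629) = 1.8 dB.

1.8 dB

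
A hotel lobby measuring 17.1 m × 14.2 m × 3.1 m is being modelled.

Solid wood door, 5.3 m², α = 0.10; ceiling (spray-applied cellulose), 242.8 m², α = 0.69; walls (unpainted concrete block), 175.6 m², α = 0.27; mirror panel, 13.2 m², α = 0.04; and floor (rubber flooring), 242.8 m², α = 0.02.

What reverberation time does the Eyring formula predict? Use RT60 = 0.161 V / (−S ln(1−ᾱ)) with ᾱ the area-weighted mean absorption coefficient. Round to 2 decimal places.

0.45 s

Total surface area S = 5.3 + 242.8 + 175.6 + 13.2 + 242.8 = 679.7 m².
Σ(Sᵢαᵢ) = 5.3·0.10 + 242.8·0.69 + 175.6·0.27 + 13.2·0.04 + 242.8·0.02 = 220.858.
Mean coefficient ᾱ = A/S = 0.3249.
Eyring denominator: −S ln(1−ᾱ) = 267.050.
V = 17.1 × 14.2 × 3.1 = 752.742 m³.
T = 0.161·V/[−S·ln(1−ᾱ)] = 0.161·752.742/267.050 = 0.45 s.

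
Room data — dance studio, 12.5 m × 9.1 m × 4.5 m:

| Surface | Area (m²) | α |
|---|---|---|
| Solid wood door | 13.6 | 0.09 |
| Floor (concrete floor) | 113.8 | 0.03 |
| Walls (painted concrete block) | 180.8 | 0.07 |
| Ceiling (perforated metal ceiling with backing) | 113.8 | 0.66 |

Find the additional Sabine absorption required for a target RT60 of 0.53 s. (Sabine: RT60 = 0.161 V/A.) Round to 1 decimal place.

Summing Sᵢαᵢ: 1.224 + 3.414 + 12.656 + 75.108 → A₁ = 92.402 sabins.
For T = 0.53 s, need A₂ = 0.161·V/T = 0.161·511.875/0.53 = 155.494 sabins.
Shortfall: 155.494 − 92.402 = 63.1 sabins.

63.1 sabins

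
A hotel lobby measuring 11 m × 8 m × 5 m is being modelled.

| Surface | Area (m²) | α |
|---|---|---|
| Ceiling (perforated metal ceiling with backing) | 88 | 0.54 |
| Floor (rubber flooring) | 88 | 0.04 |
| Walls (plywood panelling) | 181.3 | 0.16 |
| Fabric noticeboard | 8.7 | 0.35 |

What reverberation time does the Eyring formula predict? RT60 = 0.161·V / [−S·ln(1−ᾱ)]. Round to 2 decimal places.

Total surface area S = 88 + 88 + 181.3 + 8.7 = 366.0 m².
Σ(Sᵢαᵢ) = 88·0.54 + 88·0.04 + 181.3·0.16 + 8.7·0.35 = 83.093.
Mean coefficient ᾱ = A/S = 0.2270.
Eyring denominator: −S ln(1−ᾱ) = 94.236.
V = 11 × 8 × 5 = 440 m³.
RT60 = 0.161 × 440 / 94.236 = 0.75 s.

0.75 s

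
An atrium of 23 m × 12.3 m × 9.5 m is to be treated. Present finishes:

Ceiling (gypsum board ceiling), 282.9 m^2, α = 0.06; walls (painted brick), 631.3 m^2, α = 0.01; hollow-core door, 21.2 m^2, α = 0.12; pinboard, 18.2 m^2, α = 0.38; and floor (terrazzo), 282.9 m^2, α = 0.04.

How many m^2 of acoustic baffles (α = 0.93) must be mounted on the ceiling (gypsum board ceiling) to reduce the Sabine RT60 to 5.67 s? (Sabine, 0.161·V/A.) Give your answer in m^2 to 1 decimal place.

Summing Sᵢαᵢ: 16.974 + 6.313 + 2.544 + 6.916 + 11.316 → A₁ = 44.063 sabins.
V = 2687.55 m³. Target absorption A₂ = 0.161 × 2687.55 / 5.67 = 76.313 sabins.
Absorption to add: 76.313 − 44.063 = 32.250 sabins.
Net gain per m^2: Δα = 0.93 − 0.06 = 0.87.
Area = ΔA/Δα = 32.250/0.87 = 37.1 m^2.

37.1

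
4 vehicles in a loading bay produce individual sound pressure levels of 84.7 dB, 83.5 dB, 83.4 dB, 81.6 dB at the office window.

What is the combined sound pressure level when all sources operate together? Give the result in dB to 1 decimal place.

Converting to relative power and adding: 10^(84.7/10) + 10^(83.5/10) + 10^(83.4/10) + 10^(81.6/10) = 8.823e+08.
Combined level = 10 log₁₀(8.823e+08) = 89.5 dB.

89.5 dB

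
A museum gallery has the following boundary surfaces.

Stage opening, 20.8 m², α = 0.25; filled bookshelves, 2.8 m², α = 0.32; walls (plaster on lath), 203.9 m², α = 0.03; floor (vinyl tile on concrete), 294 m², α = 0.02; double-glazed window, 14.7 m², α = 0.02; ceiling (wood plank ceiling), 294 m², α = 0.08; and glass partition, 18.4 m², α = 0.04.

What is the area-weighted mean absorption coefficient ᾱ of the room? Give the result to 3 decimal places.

Total surface area S = 848.6 m².
A = 20.8·0.25 + 2.8·0.32 + 203.9·0.03 + 294·0.02 + 14.7·0.02 + 294·0.08 + 18.4·0.04 = 42.643 sabins.
ᾱ = 42.643 / 848.6 = 0.050.

0.050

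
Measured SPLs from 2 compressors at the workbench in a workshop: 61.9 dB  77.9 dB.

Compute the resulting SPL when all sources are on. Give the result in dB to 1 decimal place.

Σ 10^(Lᵢ/10) = 6.321e+07.
L_total = 10·log₁₀(6.321e+07) = 78.0 dB.

78.0 dB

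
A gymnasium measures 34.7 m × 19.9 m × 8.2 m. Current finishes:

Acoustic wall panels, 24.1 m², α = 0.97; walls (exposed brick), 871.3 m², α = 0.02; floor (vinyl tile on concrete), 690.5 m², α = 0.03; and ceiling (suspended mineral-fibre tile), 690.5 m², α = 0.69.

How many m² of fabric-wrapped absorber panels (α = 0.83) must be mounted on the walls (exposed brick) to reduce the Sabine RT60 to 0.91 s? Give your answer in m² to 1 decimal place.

A₁ = Σ Sᵢαᵢ = 24.1×0.97 + 871.3×0.02 + 690.5×0.03 + 690.5×0.69 = 537.963 sabins.
Required A₂ = 0.161·5662.346/0.91 = 1001.800 sabins.
ΔA needed = 1001.800 − 537.963 = 463.837 sabins.
Each m² of panel replacing the walls (exposed brick) adds (0.83 − 0.02) = 0.81 sabins.
Area = ΔA/Δα = 463.837/0.81 = 572.6 m².

572.6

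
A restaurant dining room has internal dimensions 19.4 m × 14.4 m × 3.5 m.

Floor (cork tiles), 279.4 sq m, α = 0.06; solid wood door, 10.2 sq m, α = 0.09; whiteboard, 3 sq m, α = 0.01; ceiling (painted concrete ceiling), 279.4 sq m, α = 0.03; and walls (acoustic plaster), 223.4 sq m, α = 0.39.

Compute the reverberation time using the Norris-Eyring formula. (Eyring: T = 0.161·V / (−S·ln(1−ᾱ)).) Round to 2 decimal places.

1.29 s

S = Σ Sᵢ = 795.4 sq m.
Σ(Sᵢαᵢ) = 279.4·0.06 + 10.2·0.09 + 3·0.01 + 279.4·0.03 + 223.4·0.39 = 113.220.
ᾱ = 113.220 / 795.4 = 0.1423.
Eyring denominator: −S ln(1−ᾱ) = 122.095.
V = 19.4 × 14.4 × 3.5 = 977.76 m³.
RT60 = 0.161 × 977.76 / 122.095 = 1.29 s.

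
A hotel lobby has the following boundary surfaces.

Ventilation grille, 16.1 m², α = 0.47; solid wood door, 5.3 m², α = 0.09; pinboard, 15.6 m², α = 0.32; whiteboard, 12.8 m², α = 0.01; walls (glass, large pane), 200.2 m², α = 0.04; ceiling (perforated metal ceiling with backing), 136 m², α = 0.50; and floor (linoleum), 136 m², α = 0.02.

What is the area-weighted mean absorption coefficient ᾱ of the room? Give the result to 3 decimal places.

0.176

S = Σ Sᵢ = 16.1 + 5.3 + 15.6 + 12.8 + 200.2 + 136 + 136 = 522.0 m².
A = 16.1×0.47 + 5.3×0.09 + 15.6×0.32 + 12.8×0.01 + 200.2×0.04 + 136×0.50 + 136×0.02 = 91.892 sabins.
ᾱ = A/S = 0.176.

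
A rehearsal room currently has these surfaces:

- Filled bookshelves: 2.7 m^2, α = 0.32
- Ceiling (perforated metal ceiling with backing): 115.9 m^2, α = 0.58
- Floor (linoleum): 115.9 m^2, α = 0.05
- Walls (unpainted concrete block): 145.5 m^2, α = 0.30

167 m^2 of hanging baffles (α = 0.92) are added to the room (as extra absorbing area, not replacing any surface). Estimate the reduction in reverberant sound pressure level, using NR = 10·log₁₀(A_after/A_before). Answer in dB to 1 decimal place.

3.6 dB

Total absorption A_before = 2.7×0.32 + 115.9×0.58 + 115.9×0.05 + 145.5×0.30
  = 0.864 + 67.222 + 5.795 + 43.650 = 117.531 m^2 sabins.
Added absorption = 167 × 0.92 = 153.640 sabins.
A_after = 117.531 + 153.640 = 271.171 sabins.
Reduction = 10 log₁₀(A_after/A_before) = 10 log₁₀(2.3072) = 3.6 dB.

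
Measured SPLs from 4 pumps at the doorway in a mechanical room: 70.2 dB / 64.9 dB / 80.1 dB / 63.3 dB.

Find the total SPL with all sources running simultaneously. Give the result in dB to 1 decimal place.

Σ 10^(Lᵢ/10) = 1.18e+08.
L_total = 10·log₁₀(1.18e+08) = 80.7 dB.

80.7 dB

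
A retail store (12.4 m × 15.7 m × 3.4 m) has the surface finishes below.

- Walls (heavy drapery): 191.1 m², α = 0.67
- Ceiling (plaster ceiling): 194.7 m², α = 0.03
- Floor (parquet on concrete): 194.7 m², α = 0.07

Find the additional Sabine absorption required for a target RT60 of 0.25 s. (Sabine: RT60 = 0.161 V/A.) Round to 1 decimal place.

278.8 sabins

Summing Sᵢαᵢ: 128.037 + 5.841 + 13.629 → A₁ = 147.507 sabins.
V = 661.912 m³. Required absorption A₂ = 0.161 × 661.912 / 0.25 = 426.271 sabins.
Additional absorption ΔA = 426.271 − 147.507 = 278.8 sabins.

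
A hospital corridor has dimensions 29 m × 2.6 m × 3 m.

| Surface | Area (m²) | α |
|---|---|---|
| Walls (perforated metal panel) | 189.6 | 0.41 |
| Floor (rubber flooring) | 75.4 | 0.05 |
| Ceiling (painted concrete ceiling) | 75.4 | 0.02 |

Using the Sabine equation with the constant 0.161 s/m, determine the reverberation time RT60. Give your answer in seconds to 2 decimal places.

Equivalent absorption area: A = 189.6·0.41 + 75.4·0.05 + 75.4·0.02 = 83.014 m².
V = 29·2.6·3 = 226.2 m³.
T = 0.161 V/A = 0.161·226.2/83.014 = 0.44 s.

0.44 sec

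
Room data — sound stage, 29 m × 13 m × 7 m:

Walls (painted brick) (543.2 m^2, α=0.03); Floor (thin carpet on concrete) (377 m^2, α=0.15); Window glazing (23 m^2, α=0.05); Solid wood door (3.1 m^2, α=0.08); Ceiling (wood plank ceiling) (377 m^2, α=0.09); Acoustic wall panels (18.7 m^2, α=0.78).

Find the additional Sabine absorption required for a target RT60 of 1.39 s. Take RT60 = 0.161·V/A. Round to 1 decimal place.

182.9 sabins

Summing Sᵢαᵢ: 16.296 + 56.550 + 1.150 + 0.248 + 33.930 + 14.586 → A₁ = 122.760 sabins.
Target A₂ = 0.161·2639/1.39 = 305.668 sabins (V = 2639 m³).
Shortfall: 305.668 − 122.760 = 182.9 sabins.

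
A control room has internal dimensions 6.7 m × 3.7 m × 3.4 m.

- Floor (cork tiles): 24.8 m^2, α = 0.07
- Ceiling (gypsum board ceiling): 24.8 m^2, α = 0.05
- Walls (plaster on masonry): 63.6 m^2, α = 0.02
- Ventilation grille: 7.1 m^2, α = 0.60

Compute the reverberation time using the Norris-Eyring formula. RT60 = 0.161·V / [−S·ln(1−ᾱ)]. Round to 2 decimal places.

S = Σ Sᵢ = 120.3 m^2.
Σ(Sᵢαᵢ) = 24.8·0.07 + 24.8·0.05 + 63.6·0.02 + 7.1·0.60 = 8.508.
Mean coefficient ᾱ = A/S = 0.0707.
−S·ln(1−ᾱ) = −120.3 × ln(1 − 0.0707) = 8.821.
V = 6.7 × 3.7 × 3.4 = 84.286 m³.
T = 0.161·V/[−S·ln(1−ᾱ)] = 0.161·84.286/8.821 = 1.54 s.

1.54 s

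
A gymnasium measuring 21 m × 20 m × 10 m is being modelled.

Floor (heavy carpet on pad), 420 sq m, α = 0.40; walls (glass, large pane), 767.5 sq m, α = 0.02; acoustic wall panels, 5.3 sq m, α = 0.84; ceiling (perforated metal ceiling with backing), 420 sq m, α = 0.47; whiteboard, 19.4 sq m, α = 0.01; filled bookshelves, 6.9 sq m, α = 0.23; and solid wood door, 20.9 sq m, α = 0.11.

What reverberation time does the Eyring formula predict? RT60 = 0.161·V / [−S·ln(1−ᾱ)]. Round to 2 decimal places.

1.52 s

Total surface area S = 420 + 767.5 + 5.3 + 420 + 19.4 + 6.9 + 20.9 = 1660.0 sq m.
Σ(Sᵢαᵢ) = 420×0.40 + 767.5×0.02 + 5.3×0.84 + 420×0.47 + 19.4×0.01 + 6.9×0.23 + 20.9×0.11 = 389.282.
ᾱ = 389.282 / 1660.0 = 0.2345.
−S·ln(1−ᾱ) = −1660.0 × ln(1 − 0.2345) = 443.595.
V = 21 × 20 × 10 = 4200 m³.
RT60 = 0.161 × 4200 / 443.595 = 1.52 s.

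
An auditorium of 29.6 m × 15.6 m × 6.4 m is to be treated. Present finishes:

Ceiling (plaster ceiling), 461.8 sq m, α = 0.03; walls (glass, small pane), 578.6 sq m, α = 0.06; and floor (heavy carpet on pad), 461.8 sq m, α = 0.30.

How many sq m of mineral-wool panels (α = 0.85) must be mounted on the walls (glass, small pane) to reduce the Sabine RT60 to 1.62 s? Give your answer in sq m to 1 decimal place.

134.9

Summing Sᵢαᵢ: 13.854 + 34.716 + 138.540 → A₁ = 187.110 sabins.
Required A₂ = 0.161·2955.264/1.62 = 293.702 sabins.
ΔA needed = 293.702 − 187.110 = 106.592 sabins.
Net gain per sq m: Δα = 0.85 − 0.06 = 0.79.
Area = ΔA/Δα = 106.592/0.79 = 134.9 sq m.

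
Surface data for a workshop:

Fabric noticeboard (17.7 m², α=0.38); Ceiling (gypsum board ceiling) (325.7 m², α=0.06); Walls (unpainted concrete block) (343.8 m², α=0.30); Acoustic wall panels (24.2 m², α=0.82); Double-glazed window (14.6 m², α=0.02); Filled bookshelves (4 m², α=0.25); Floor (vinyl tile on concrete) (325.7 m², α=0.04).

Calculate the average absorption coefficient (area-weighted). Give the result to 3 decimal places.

S = Σ Sᵢ = 17.7 + 325.7 + 343.8 + 24.2 + 14.6 + 4 + 325.7 = 1055.7 m².
A = 17.7·0.38 + 325.7·0.06 + 343.8·0.30 + 24.2·0.82 + 14.6·0.02 + 4·0.25 + 325.7·0.04 = 163.572 sabins.
ᾱ = A/S = 0.155.

0.155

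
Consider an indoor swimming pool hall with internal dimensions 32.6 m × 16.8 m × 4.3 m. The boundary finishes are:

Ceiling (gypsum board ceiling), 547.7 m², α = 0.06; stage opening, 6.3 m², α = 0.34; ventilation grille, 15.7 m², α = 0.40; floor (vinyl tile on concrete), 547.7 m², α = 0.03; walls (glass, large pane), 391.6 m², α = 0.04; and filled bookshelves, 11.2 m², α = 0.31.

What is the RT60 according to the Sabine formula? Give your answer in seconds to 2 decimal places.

4.93 sec

A = Σ Sᵢαᵢ = 547.7·0.06 + 6.3·0.34 + 15.7·0.40 + 547.7·0.03 + 391.6·0.04 + 11.2·0.31 = 76.851 sabins.
Volume V = 32.6 × 16.8 × 4.3 = 2355.024 m³.
T = 0.161 V/A = 0.161·2355.024/76.851 = 4.93 s.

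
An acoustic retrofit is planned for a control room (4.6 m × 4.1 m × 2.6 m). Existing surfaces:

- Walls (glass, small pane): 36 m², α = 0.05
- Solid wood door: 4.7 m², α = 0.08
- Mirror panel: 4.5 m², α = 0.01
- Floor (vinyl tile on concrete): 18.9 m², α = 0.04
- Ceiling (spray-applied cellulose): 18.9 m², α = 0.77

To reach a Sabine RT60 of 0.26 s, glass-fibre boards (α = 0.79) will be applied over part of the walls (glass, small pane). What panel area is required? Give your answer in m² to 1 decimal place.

17.3

Equivalent absorption area: A₁ = 36*0.05 + 4.7*0.08 + 4.5*0.01 + 18.9*0.04 + 18.9*0.77 = 17.530 m².
V = 49.036 m³. Target absorption A₂ = 0.161 × 49.036 / 0.26 = 30.365 sabins.
Absorption to add: 30.365 − 17.530 = 12.835 sabins.
Net gain per m²: Δα = 0.79 − 0.05 = 0.74.
Panel area = 12.835 / 0.74 = 17.3 m².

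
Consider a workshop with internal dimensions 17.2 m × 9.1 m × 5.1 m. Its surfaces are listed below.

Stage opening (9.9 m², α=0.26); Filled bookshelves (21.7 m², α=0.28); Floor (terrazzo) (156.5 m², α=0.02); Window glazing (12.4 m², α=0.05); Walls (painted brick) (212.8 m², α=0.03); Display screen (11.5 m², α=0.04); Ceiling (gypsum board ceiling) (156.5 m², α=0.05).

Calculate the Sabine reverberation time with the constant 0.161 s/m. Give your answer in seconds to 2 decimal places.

4.75 s

Equivalent absorption area: A = 9.9×0.26 + 21.7×0.28 + 156.5×0.02 + 12.4×0.05 + 212.8×0.03 + 11.5×0.04 + 156.5×0.05 = 27.069 m².
V = 17.2·9.1·5.1 = 798.252 m³.
Sabine: RT60 = 0.161 × 798.252 / 27.069 = 4.75 s.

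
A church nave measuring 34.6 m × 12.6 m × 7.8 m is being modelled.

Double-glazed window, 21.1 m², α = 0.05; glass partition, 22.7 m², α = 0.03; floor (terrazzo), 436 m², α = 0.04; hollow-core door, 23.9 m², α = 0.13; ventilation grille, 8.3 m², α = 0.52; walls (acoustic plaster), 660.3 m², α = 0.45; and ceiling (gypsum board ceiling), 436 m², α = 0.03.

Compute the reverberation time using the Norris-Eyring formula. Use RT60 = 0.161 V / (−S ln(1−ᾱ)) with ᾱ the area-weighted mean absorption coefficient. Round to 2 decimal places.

1.45 sec

S = Σ Sᵢ = 1608.3 m².
Absorption A = 21.1×0.05 + 22.7×0.03 + 436×0.04 + 23.9×0.13 + 8.3×0.52 + 660.3×0.45 + 436×0.03 = 336.814 sabins.
ᾱ = 336.814 / 1608.3 = 0.2094.
−S·ln(1−ᾱ) = −1608.3 × ln(1 − 0.2094) = 377.891.
V = 34.6 × 12.6 × 7.8 = 3400.488 m³.
T = 0.161·V/[−S·ln(1−ᾱ)] = 0.161·3400.488/377.891 = 1.45 s.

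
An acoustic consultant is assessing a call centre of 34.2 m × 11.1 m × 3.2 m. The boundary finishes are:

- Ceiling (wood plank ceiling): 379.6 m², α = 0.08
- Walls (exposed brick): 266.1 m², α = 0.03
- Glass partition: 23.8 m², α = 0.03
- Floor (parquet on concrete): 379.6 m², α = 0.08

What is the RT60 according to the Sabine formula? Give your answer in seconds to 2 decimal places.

2.82 s

Total absorption A = 379.6×0.08 + 266.1×0.03 + 23.8×0.03 + 379.6×0.08
  = 30.368 + 7.983 + 0.714 + 30.368 = 69.433 m² sabins.
Volume V = 34.2 × 11.1 × 3.2 = 1214.784 m³.
RT60 = 0.161 · V / A = 0.161 × 1214.784 / 69.433 = 2.82 s.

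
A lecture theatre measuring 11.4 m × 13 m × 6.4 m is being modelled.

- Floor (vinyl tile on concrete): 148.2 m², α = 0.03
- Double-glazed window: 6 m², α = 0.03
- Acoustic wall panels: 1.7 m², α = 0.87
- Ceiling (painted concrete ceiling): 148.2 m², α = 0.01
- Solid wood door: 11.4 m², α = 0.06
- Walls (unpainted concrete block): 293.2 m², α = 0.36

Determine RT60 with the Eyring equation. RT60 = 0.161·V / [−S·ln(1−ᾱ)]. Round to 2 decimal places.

S = Σ Sᵢ = 608.7 m².
Σ(Sᵢαᵢ) = 148.2·0.03 + 6·0.03 + 1.7·0.87 + 148.2·0.01 + 11.4·0.06 + 293.2·0.36 = 113.823.
Mean coefficient ᾱ = A/S = 0.1870.
−S·ln(1−ᾱ) = −608.7 × ln(1 − 0.1870) = 126.016.
V = 11.4 × 13 × 6.4 = 948.48 m³.
T = 0.161·V/[−S·ln(1−ᾱ)] = 0.161·948.48/126.016 = 1.21 s.

1.21 sec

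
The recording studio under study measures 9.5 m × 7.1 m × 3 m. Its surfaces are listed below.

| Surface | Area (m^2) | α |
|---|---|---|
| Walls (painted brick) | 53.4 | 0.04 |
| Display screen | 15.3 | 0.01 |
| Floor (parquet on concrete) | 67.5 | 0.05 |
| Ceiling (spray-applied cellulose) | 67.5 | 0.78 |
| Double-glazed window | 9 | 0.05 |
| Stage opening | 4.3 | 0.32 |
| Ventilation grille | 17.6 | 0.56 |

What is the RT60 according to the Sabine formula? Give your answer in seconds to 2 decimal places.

Total absorption A = 53.4×0.04 + 15.3×0.01 + 67.5×0.05 + 67.5×0.78 + 9×0.05 + 4.3×0.32 + 17.6×0.56
  = 2.136 + 0.153 + 3.375 + 52.650 + 0.450 + 1.376 + 9.856 = 69.996 m^2 sabins.
Room volume: 202.35 m³.
RT60 = 0.161 · V / A = 0.161 × 202.35 / 69.996 = 0.47 s.

0.47 seconds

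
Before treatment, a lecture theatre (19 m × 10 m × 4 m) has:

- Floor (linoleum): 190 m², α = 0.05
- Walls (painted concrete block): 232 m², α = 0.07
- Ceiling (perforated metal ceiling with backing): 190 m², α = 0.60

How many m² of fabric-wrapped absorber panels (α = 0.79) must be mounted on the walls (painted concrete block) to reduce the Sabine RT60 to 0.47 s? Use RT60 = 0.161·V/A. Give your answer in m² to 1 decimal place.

Total absorption A₁ = 190*0.05 + 232*0.07 + 190*0.60
  = 9.500 + 16.240 + 114.000 = 139.740 m² sabins.
Required A₂ = 0.161·760/0.47 = 260.340 sabins.
Absorption to add: 260.340 − 139.740 = 120.600 sabins.
Net gain per m²: Δα = 0.79 − 0.07 = 0.72.
Area = ΔA/Δα = 120.600/0.72 = 167.5 m².

167.5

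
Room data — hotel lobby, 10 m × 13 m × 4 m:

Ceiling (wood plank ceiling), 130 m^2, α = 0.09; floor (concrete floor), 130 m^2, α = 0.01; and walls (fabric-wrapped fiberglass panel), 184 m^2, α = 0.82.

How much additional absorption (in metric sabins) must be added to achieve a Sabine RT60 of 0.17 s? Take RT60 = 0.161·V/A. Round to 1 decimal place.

328.6 sabins

Total absorption A₁ = 130×0.09 + 130×0.01 + 184×0.82
  = 11.700 + 1.300 + 150.880 = 163.880 m^2 sabins.
Target A₂ = 0.161·520/0.17 = 492.471 sabins (V = 520 m³).
Additional absorption ΔA = 492.471 − 163.880 = 328.6 sabins.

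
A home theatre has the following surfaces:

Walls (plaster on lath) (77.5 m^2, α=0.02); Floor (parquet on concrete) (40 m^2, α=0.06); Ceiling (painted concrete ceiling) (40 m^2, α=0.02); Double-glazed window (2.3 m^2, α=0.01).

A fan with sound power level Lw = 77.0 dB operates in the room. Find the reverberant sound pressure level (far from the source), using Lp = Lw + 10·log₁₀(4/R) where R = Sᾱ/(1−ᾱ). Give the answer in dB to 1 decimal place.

Σ(Sᵢαᵢ) = 77.5×0.02 + 40×0.06 + 40×0.02 + 2.3×0.01 = 4.773; total area S = 159.8 m^2.
ᾱ = 0.0299, so room constant R = A/(1−ᾱ) = 4.920 m^2.
Lp = Lw + 10 log₁₀(4/R) = 77.0 -0.90 = 76.1 dB.

76.1 dB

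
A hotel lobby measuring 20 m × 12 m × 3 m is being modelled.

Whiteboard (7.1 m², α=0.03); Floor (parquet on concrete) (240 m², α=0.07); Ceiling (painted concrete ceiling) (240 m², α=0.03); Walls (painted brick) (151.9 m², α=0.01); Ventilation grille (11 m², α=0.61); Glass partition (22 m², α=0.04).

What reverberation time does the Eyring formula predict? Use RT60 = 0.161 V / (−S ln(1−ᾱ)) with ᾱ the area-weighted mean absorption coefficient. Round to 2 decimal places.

3.39 s

S = Σ Sᵢ = 672.0 m².
Absorption A = 7.1×0.03 + 240×0.07 + 240×0.03 + 151.9×0.01 + 11×0.61 + 22×0.04 = 33.322 sabins.
Mean coefficient ᾱ = A/S = 0.0496.
−S·ln(1−ᾱ) = −672.0 × ln(1 − 0.0496) = 34.186.
V = 20 × 12 × 3 = 720 m³.
T = 0.161·V/[−S·ln(1−ᾱ)] = 0.161·720/34.186 = 3.39 s.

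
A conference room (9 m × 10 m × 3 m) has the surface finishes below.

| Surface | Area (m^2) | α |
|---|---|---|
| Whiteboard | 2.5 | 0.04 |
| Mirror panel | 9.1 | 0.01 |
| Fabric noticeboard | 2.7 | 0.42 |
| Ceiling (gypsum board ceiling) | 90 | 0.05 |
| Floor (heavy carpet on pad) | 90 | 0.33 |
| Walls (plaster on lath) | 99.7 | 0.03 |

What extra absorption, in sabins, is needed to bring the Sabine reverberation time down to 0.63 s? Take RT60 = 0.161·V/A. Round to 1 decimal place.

Total absorption A₁ = 2.5*0.04 + 9.1*0.01 + 2.7*0.42 + 90*0.05 + 90*0.33 + 99.7*0.03
  = 0.100 + 0.091 + 1.134 + 4.500 + 29.700 + 2.991 = 38.516 m^2 sabins.
For T = 0.63 s, need A₂ = 0.161·V/T = 0.161·270/0.63 = 69.000 sabins.
ΔA = A₂ − A₁ = 69.000 − 38.516 = 30.5 sabins.

30.5 sabins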